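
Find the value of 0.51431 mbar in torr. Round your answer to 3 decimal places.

0.386 torr

1 millibar = 0.750062 torr.
Then 0.51431 × 0.750062 ≈ 0.386 torr.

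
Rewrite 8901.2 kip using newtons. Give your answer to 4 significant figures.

1 kip = 4448.22 N.
8901.2 × 4448.22 ≈ 3.959 × 10^7 N.

3.959 × 10^7 N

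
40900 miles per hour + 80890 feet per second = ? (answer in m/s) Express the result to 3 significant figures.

42900 m/s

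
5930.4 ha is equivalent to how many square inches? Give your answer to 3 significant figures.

1 hectare = 1.55000e+7 in².
Thus 5930.4 × 1.55000e+7 ≈ 9.19e+10 in².

9.19e+10 in²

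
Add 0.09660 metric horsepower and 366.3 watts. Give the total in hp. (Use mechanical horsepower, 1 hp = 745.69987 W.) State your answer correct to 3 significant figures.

0.586 hp

0.09660 PS = 0.0952785 hp and 366.3 W = 0.491216 hp.
0.0952785 + 0.491216 ≈ 0.586 hp.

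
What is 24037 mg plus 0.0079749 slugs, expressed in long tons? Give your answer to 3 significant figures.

0.000138 long tons

24037 mg = 2.36574e-5 long ton and 0.0079749 slug = 0.000114547 long ton.
2.36574e-5 + 0.000114547 ≈ 0.000138 long ton.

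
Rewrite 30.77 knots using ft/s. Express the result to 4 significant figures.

1 knot = 1.68781 ft/s.
Then 30.77 × 1.68781 ≈ 51.93 ft/s.

51.93 feet per second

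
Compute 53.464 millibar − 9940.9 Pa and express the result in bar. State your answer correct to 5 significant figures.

-0.045945 bar

53.464 mbar = 0.0534640 bar and 9940.9 Pa = 0.0994090 bar.
0.0534640 − 0.0994090 ≈ -0.045945 bar.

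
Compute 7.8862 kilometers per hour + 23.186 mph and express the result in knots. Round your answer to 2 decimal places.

7.8862 km/h = 4.25821 kn and 23.186 mph = 20.1481 kn.
4.25821 + 20.1481 ≈ 24.41 kn.

24.41 kn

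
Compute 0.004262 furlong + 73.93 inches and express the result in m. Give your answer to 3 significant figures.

2.74 m

0.004262 furlong = 0.857378 m and 73.93 in = 1.87782 m.
0.857378 + 1.87782 ≈ 2.74 m.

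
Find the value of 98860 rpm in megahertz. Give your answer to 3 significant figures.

1 rpm = 1.66667e-8 MHz.
Then 98860 × 1.66667e-8 ≈ 0.00165 MHz.

0.00165 megahertz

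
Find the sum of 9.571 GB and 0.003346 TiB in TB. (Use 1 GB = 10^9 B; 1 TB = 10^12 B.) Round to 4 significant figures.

0.01325 TB

9.571 GB = 0.00957100 TB and 0.003346 TiB = 0.00367897 TB.
0.00957100 + 0.00367897 ≈ 0.01325 TB.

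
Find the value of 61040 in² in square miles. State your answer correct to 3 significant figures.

1.52 × 10^-5 mi²

1 square inch = 2.49098 × 10^-10 square miles.
61040 × 2.49098 × 10^-10 ≈ 1.52 × 10^-5 mi².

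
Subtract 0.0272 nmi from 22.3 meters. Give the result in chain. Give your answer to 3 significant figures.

-1.40 chains

22.3 m = 1.10853 chain and 0.0272 nmi = 2.50410 chain.
1.10853 − 2.50410 ≈ -1.40 chain.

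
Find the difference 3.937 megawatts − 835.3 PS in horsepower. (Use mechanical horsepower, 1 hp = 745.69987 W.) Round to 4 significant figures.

4456 hp

3.937 MW = 5279.60 hp and 835.3 PS = 823.873 hp.
5279.60 − 823.873 ≈ 4456 hp.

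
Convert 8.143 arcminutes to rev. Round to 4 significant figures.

1 arcmin = 4.62963 × 10^-5 revolutions.
So 8.143 × 4.62963 × 10^-5 ≈ 0.0003770 rev.

0.0003770 revolutions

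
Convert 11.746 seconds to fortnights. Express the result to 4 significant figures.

1 second = 8.26720e-7 fortnight.
Thus 11.746 × 8.26720e-7 ≈ 9.711e-6 fortnight.

9.711e-6 fortnight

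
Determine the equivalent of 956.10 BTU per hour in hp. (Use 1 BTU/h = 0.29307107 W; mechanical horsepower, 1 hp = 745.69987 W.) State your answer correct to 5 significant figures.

0.37576 horsepower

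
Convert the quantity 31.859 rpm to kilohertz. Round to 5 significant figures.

1 revolution per minute = 1.66667 × 10^-5 kHz.
So 31.859 × 1.66667 × 10^-5 ≈ 0.00053098 kHz.

0.00053098 kHz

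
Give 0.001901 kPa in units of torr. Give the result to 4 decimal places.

0.0143 torr

1 kPa = 7.50062 torr.
0.001901 × 7.50062 ≈ 0.0143 torr.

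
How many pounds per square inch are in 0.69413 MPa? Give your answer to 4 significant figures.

100.7 psi

1 megapascal = 145.038 psi.
Then 0.69413 × 145.038 ≈ 100.7 psi.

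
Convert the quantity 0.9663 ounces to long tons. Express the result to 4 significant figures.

1 ounce = 2.79018e-5 long tons.
0.9663 × 2.79018e-5 ≈ 2.696e-5 long ton.

2.696e-5 long tons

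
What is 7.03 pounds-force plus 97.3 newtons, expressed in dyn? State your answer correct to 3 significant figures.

1.29e+7 dynes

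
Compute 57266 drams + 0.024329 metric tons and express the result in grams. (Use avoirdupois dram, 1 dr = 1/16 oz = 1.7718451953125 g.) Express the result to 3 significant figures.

57266 dr = 101466 g and 0.024329 t = 24329.0 g.
101466 + 24329.0 ≈ 126000 g.

126000 g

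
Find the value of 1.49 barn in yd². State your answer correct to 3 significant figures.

1 barn = 1.19599e-28 yd².
Thus 1.49 × 1.19599e-28 ≈ 1.78e-28 yd².

1.78e-28 yd²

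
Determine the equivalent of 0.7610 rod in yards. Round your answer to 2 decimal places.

4.19 yd

1 rod = 5.50000 yd.
0.7610 × 5.50000 ≈ 4.19 yd.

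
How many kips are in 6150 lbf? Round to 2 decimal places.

6.15 kip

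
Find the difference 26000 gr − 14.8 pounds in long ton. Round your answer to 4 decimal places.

-0.0049 long tons

26000 gr = 0.00165816 long ton and 14.8 lb = 0.00660714 long ton.
0.00165816 − 0.00660714 ≈ -0.0049 long ton.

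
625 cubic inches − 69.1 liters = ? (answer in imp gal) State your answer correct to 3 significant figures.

625 in³ = 2.25291 imp gal and 69.1 L = 15.1999 imp gal.
2.25291 − 15.1999 ≈ -12.9 imp gal.

-12.9 imp gal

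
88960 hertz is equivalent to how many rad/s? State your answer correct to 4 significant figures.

559000 radians per second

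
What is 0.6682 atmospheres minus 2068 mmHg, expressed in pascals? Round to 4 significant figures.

0.6682 atm = 67705.4 Pa and 2068 mmHg = 275711 Pa.
67705.4 − 275711 ≈ -208000 Pa.

-208000 Pa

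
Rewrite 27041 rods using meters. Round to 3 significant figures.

1 rod = 5.02920 m.
Thus 27041 × 5.02920 ≈ 136000 m.

136000 meters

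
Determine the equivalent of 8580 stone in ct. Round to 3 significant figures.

1 st = 31751.5 carats.
Thus 8580 × 31751.5 ≈ 2.72 × 10^8 ct.

2.72 × 10^8 carats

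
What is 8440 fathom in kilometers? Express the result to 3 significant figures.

15.4 km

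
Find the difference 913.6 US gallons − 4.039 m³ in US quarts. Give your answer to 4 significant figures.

913.6 US gal = 3654.40 US qt and 4.039 m³ = 4267.96 US qt.
3654.40 − 4267.96 ≈ -613.6 US qt.

-613.6 US qt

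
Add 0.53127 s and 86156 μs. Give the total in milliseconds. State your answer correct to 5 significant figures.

617.43 milliseconds

0.53127 s = 531.270 ms and 86156 μs = 86.1560 ms.
531.270 + 86.1560 ≈ 617.43 ms.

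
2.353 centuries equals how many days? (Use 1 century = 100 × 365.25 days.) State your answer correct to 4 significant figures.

85940 days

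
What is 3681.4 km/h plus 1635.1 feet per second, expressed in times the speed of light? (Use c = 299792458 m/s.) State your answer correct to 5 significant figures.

3681.4 km/h = 3.41106e-6 c and 1635.1 ft/s = 1.66241e-6 c.
3.41106e-6 + 1.66241e-6 ≈ 5.0735e-6 c.

5.0735e-6 times the speed of light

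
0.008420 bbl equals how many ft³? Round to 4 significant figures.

1 oil barrel = 5.61458 cubic feet.
Then 0.008420 × 5.61458 ≈ 0.04727 ft³.

0.04727 ft³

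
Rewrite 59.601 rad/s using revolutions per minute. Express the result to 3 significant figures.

569 revolutions per minute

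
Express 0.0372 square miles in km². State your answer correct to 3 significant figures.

0.0963 km²

1 mi² = 2.58999 km².
Thus 0.0372 × 2.58999 ≈ 0.0963 km².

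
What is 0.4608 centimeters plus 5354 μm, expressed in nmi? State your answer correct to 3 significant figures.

5.38e-6 nmi

0.4608 cm = 2.48812e-6 nmi and 5354 μm = 2.89093e-6 nmi.
2.48812e-6 + 2.89093e-6 ≈ 5.38e-6 nmi.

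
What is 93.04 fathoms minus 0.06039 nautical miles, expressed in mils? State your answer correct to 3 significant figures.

93.04 fathom = 6.69888e+6 mil and 0.06039 nmi = 4.40324e+6 mil.
6.69888e+6 − 4.40324e+6 ≈ 2.30e+6 mil.

2.30e+6 mil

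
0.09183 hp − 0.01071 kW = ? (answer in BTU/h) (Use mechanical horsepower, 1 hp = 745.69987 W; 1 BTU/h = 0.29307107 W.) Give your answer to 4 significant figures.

197.1 BTU per hour

0.09183 hp = 233.655 BTU/h and 0.01071 kW = 36.5440 BTU/h.
233.655 − 36.5440 ≈ 197.1 BTU/h.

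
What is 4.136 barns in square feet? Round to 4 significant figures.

4.452 × 10^-27 square feet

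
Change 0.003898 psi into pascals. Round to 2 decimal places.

26.88 pascals

1 psi = 6894.76 Pa.
So 0.003898 × 6894.76 ≈ 26.88 Pa.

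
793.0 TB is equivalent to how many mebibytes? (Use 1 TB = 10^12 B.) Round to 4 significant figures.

7.563 × 10^8 mebibytes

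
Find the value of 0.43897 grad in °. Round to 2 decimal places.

0.40 degrees

1 grad = 0.900000 degrees.
So 0.43897 × 0.900000 ≈ 0.40 °.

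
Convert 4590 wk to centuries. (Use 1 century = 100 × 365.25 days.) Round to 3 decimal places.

0.880 centuries

1 week = 0.000191650 centuries.
So 4590 × 0.000191650 ≈ 0.880 century.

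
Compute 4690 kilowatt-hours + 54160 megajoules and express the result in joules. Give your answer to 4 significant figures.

4690 kWh = 1.68840e+10 J and 54160 MJ = 5.41600e+10 J.
1.68840e+10 + 5.41600e+10 ≈ 7.104e+10 J.

7.104e+10 J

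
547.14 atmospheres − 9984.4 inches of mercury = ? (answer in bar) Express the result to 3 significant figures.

216 bar

547.14 atm = 554.390 bar and 9984.4 inHg = 338.111 bar.
554.390 − 338.111 ≈ 216 bar.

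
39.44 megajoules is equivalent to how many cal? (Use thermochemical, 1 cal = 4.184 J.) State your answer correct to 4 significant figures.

1 MJ = 239006 calories.
Then 39.44 × 239006 ≈ 9.426 × 10^6 cal.

9.426 × 10^6 cal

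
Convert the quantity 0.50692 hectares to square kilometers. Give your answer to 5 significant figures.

0.0050692 km²

1 hectare = 0.0100000 km².
0.50692 × 0.0100000 ≈ 0.0050692 km².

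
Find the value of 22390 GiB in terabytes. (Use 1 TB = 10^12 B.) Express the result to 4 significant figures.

1 GiB = 0.00107374 terabytes.
Thus 22390 × 0.00107374 ≈ 24.04 TB.

24.04 TB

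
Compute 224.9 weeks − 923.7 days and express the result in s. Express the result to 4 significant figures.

224.9 wk = 1.36020e+8 s and 923.7 d = 7.98077e+7 s.
1.36020e+8 − 7.98077e+7 ≈ 5.621e+7 s.

5.621e+7 seconds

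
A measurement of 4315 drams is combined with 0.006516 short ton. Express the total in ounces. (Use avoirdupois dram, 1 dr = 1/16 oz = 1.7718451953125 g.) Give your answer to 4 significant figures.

4315 dr = 269.6875 oz and 0.006516 short ton = 208.5120 oz.
269.6875 + 208.5120 ≈ 478.2 oz.

478.2 oz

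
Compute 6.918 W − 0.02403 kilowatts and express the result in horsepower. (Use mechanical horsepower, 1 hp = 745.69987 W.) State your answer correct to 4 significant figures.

6.918 W = 0.00927719 hp and 0.02403 kW = 0.0322248 hp.
0.00927719 − 0.0322248 ≈ -0.02295 hp.

-0.02295 hp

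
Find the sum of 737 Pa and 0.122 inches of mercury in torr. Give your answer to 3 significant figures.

8.63 torr

737 Pa = 5.52795 torr and 0.122 inHg = 3.09880 torr.
5.52795 + 3.09880 ≈ 8.63 torr.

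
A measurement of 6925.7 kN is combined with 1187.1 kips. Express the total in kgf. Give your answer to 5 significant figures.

1.2447 × 10^6 kgf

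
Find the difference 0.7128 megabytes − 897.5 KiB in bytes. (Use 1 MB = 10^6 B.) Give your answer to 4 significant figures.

0.7128 MB = 712800 B and 897.5 KiB = 919040 B.
712800 − 919040 ≈ -206200 B.

-206200 bytes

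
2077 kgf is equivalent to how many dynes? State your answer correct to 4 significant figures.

1 kgf = 980665 dyn.
2077 × 980665 ≈ 2.037 × 10^9 dyn.

2.037 × 10^9 dyn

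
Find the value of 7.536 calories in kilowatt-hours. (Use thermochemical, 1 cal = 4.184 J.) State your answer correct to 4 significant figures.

1 calorie = 1.162222e-6 kilowatt-hours.
Then 7.536 × 1.162222e-6 ≈ 8.759e-6 kWh.

8.759e-6 kilowatt-hours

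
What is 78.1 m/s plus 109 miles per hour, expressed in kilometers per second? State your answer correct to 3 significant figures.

78.1 m/s = 0.0781000 km/s and 109 mph = 0.0487274 km/s.
0.0781000 + 0.0487274 ≈ 0.127 km/s.

0.127 km/s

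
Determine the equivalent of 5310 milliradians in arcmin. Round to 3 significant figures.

18300 arcmin

1 milliradian = 3.43775 arcmin.
So 5310 × 3.43775 ≈ 18300 arcmin.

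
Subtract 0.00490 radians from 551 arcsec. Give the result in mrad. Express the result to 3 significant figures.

551 arcsec = 2.67132 mrad and 0.00490 rad = 4.90000 mrad.
2.67132 − 4.90000 ≈ -2.23 mrad.

-2.23 mrad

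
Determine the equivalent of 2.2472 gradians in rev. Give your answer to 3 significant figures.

1 grad = 0.00250000 revolutions.
2.2472 × 0.00250000 ≈ 0.00562 rev.

0.00562 revolutions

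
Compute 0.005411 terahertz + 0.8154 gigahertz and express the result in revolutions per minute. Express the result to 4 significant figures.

0.005411 THz = 3.24660 × 10^11 rpm and 0.8154 GHz = 4.89240 × 10^10 rpm.
3.24660 × 10^11 + 4.89240 × 10^10 ≈ 3.736 × 10^11 rpm.

3.736 × 10^11 revolutions per minute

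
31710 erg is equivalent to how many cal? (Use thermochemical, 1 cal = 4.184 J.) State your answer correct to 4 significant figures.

0.0007579 cal

1 erg = 2.39006e-8 calories.
Then 31710 × 2.39006e-8 ≈ 0.0007579 cal.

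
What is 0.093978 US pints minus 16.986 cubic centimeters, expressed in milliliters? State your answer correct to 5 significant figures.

27.482 milliliters

0.093978 US pt = 44.4682 mL and 16.986 cm³ = 16.9860 mL.
44.4682 − 16.9860 ≈ 27.482 mL.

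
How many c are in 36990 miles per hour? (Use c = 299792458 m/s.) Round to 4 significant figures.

5.516 × 10^-5 c

1 mile per hour = 1.49116 × 10^-9 c.
Thus 36990 × 1.49116 × 10^-9 ≈ 5.516 × 10^-5 c.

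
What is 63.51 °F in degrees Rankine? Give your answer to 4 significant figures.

523.2 °R

°R = °F + 459.67.
Applying the formula gives 523.2 °R.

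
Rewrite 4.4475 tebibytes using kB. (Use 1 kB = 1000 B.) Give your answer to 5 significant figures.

4.8901e+9 kilobytes

1 tebibyte = 1.09951e+9 kilobytes.
Then 4.4475 × 1.09951e+9 ≈ 4.8901e+9 kB.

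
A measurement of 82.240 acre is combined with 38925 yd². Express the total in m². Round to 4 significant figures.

365400 m²

82.240 acre = 332813 m² and 38925 yd² = 32546.3 m².
332813 + 32546.3 ≈ 365400 m².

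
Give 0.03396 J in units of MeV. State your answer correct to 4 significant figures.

2.120e+11 megaelectronvolts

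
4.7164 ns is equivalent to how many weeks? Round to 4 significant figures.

7.798 × 10^-15 weeks

1 ns = 1.65344 × 10^-15 wk.
4.7164 × 1.65344 × 10^-15 ≈ 7.798 × 10^-15 wk.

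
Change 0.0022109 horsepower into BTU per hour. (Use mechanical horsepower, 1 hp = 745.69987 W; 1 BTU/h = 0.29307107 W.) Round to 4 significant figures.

5.625 BTU/h

1 horsepower = 2544.43 BTU/h.
Thus 0.0022109 × 2544.43 ≈ 5.625 BTU/h.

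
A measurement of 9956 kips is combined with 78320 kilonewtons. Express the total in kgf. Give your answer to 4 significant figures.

9956 kip = 4.51597 × 10^6 kgf and 78320 kN = 7.98642 × 10^6 kgf.
4.51597 × 10^6 + 7.98642 × 10^6 ≈ 1.250 × 10^7 kgf.

1.250 × 10^7 kgf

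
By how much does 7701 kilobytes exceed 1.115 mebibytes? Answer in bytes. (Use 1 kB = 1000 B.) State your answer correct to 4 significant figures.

7701 kB = 7.70100 × 10^6 B and 1.115 MiB = 1.16916 × 10^6 B.
7.70100 × 10^6 − 1.16916 × 10^6 ≈ 6.532 × 10^6 B.

6.532 × 10^6 B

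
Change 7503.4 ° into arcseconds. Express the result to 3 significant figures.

2.70 × 10^7 arcseconds

1 ° = 3600.00 arcsec.
7503.4 × 3600.00 ≈ 2.70 × 10^7 arcsec.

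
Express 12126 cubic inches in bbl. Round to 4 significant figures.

1.250 bbl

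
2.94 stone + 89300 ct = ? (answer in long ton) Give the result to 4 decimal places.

0.0360 long ton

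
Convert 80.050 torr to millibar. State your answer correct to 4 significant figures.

106.7 mbar

1 torr = 1.33322 millibar.
80.050 × 1.33322 ≈ 106.7 mbar.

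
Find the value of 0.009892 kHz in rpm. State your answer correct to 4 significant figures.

593.5 revolutions per minute

1 kHz = 60000.0 rpm.
So 0.009892 × 60000.0 ≈ 593.5 rpm.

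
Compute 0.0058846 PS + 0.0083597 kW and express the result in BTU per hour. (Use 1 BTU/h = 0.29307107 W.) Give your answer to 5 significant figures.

43.293 BTU/h

0.0058846 PS = 14.7681 BTU/h and 0.0083597 kW = 28.5245 BTU/h.
14.7681 + 28.5245 ≈ 43.293 BTU/h.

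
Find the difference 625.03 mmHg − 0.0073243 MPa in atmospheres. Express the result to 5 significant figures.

0.75012 atm

625.03 mmHg = 0.822408 atm and 0.0073243 MPa = 0.0722852 atm.
0.822408 − 0.0722852 ≈ 0.75012 atm.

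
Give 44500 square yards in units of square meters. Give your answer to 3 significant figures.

1 square yard = 0.836127 m².
Thus 44500 × 0.836127 ≈ 37200 m².

37200 m²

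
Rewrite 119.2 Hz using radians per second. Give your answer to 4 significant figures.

749.0 radians per second

1 hertz = 6.28319 radians per second.
So 119.2 × 6.28319 ≈ 749.0 rad/s.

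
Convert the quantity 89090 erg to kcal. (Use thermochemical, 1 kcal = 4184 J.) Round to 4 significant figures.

2.129 × 10^-6 kcal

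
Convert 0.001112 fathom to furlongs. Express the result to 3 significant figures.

1.01 × 10^-5 furlong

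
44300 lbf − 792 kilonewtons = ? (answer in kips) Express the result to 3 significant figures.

-134 kip

44300 lbf = 44.3000 kip and 792 kN = 178.049 kip.
44.3000 − 178.049 ≈ -134 kip.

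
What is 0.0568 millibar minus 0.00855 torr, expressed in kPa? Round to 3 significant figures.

0.00454 kPa

0.0568 mbar = 0.00568000 kPa and 0.00855 torr = 0.00113991 kPa.
0.00568000 − 0.00113991 ≈ 0.00454 kPa.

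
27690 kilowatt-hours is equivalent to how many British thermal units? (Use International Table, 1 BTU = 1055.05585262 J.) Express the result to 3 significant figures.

9.45e+7 British thermal units

1 kWh = 3412.14 British thermal units.
Thus 27690 × 3412.14 ≈ 9.45e+7 BTU.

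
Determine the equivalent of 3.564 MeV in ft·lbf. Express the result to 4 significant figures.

4.212 × 10^-13 foot-pounds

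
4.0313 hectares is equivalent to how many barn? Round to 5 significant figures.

4.0313 × 10^32 barn

1 hectare = 1.00000 × 10^32 barn.
So 4.0313 × 1.00000 × 10^32 ≈ 4.0313 × 10^32 barn.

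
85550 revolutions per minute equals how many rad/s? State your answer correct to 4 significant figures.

8959 rad/s

1 revolution per minute = 0.104720 radians per second.
So 85550 × 0.104720 ≈ 8959 rad/s.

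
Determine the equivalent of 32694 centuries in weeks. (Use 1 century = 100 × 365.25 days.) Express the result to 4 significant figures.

1 century = 5217.86 wk.
Then 32694 × 5217.86 ≈ 1.706e+8 wk.

1.706e+8 weeks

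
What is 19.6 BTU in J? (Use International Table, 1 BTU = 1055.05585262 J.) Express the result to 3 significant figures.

1 BTU = 1055.06 J.
So 19.6 × 1055.06 ≈ 20700 J.

20700 J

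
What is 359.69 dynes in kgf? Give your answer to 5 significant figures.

1 dyne = 1.01972e-6 kilograms-force.
359.69 × 1.01972e-6 ≈ 0.00036678 kgf.

0.00036678 kgf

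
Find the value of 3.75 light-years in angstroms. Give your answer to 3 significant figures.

3.55e+26 Å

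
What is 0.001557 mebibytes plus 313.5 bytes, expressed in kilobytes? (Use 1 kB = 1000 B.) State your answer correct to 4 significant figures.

0.001557 MiB = 1.63263 kB and 313.5 B = 0.313500 kB.
1.63263 + 0.313500 ≈ 1.946 kB.

1.946 kB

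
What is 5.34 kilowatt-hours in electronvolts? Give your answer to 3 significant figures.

1 kilowatt-hour = 2.24694 × 10^25 eV.
Then 5.34 × 2.24694 × 10^25 ≈ 1.20 × 10^26 eV.

1.20 × 10^26 electronvolts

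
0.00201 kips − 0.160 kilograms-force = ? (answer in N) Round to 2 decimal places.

0.00201 kip = 8.94093 N and 0.160 kgf = 1.56906 N.
8.94093 − 1.56906 ≈ 7.37 N.

7.37 newtons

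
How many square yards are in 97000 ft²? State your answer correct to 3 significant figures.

1 square foot = 0.111111 square yards.
So 97000 × 0.111111 ≈ 10800 yd².

10800 yd²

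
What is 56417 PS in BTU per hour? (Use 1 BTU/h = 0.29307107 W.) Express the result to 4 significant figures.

1.416 × 10^8 BTU/h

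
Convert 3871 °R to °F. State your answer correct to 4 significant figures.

°R = °F + 459.67.
Applying the formula gives 3411 °F.

3411 °F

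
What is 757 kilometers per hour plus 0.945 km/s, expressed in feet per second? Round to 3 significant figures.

757 km/h = 689.888 ft/s and 0.945 km/s = 3100.39 ft/s.
689.888 + 3100.39 ≈ 3790 ft/s.

3790 feet per second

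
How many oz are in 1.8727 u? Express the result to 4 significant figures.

1.097e-25 oz

1 atomic mass unit = 5.85738e-26 ounces.
Then 1.8727 × 5.85738e-26 ≈ 1.097e-25 oz.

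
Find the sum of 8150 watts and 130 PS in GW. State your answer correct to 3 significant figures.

8150 W = 8.15000 × 10^-6 GW and 130 PS = 9.56148 × 10^-5 GW.
8.15000 × 10^-6 + 9.56148 × 10^-5 ≈ 0.000104 GW.

0.000104 gigawatts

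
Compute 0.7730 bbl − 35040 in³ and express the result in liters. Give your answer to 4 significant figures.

0.7730 bbl = 122.897 L and 35040 in³ = 574.203 L.
122.897 − 574.203 ≈ -451.3 L.

-451.3 liters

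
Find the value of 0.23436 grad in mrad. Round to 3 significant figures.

3.68 mrad

1 grad = 15.7080 milliradians.
So 0.23436 × 15.7080 ≈ 3.68 mrad.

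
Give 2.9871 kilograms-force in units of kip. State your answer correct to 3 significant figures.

0.00659 kips

1 kgf = 0.00220462 kips.
So 2.9871 × 0.00220462 ≈ 0.00659 kip.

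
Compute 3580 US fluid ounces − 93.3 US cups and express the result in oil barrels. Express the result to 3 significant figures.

0.527 bbl

3580 US fl oz = 0.665923 bbl and 93.3 US cup = 0.138839 bbl.
0.665923 − 0.138839 ≈ 0.527 bbl.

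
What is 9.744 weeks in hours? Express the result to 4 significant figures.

1637 h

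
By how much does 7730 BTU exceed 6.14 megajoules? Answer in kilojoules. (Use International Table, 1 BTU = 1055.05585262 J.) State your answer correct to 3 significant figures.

2020 kJ

7730 BTU = 8155.58 kJ and 6.14 MJ = 6140.00 kJ.
8155.58 − 6140.00 ≈ 2020 kJ.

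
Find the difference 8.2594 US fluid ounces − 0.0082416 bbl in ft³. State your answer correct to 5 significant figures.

8.2594 US fl oz = 0.008625947 ft³ and 0.0082416 bbl = 0.04627315 ft³.
0.008625947 − 0.04627315 ≈ -0.037647 ft³.

-0.037647 ft³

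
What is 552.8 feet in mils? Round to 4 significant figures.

6.634e+6 mil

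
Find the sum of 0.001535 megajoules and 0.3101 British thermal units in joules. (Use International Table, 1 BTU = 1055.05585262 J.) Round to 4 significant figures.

1862 J

0.001535 MJ = 1535.00 J and 0.3101 BTU = 327.173 J.
1535.00 + 327.173 ≈ 1862 J.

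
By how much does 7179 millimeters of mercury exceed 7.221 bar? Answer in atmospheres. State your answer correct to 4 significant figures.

2.319 atm

7179 mmHg = 9.44605 atm and 7.221 bar = 7.12657 atm.
9.44605 − 7.12657 ≈ 2.319 atm.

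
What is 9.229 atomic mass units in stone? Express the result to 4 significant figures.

2.413 × 10^-27 st

1 u = 2.61490 × 10^-28 st.
Then 9.229 × 2.61490 × 10^-28 ≈ 2.413 × 10^-27 st.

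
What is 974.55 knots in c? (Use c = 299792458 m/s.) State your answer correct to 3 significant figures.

1 knot = 1.71600 × 10^-9 times the speed of light.
Then 974.55 × 1.71600 × 10^-9 ≈ 1.67 × 10^-6 c.

1.67 × 10^-6 times the speed of light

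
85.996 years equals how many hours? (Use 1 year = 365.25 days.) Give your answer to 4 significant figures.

1 year = 8766.00 hours.
So 85.996 × 8766.00 ≈ 753800 h.

753800 h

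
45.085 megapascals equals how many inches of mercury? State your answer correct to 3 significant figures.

13300 inHg

1 megapascal = 295.300 inHg.
Thus 45.085 × 295.300 ≈ 13300 inHg.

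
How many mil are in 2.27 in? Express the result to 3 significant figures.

2270 mil

1 in = 1000.00 mil.
So 2.27 × 1000.00 ≈ 2270 mil.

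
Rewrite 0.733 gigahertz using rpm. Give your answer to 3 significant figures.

4.40 × 10^10 revolutions per minute

1 GHz = 6.00000 × 10^10 revolutions per minute.
Then 0.733 × 6.00000 × 10^10 ≈ 4.40 × 10^10 rpm.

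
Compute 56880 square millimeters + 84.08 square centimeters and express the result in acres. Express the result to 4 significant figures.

1.613 × 10^-5 acre

56880 mm² = 1.40554 × 10^-5 acre and 84.08 cm² = 2.07766 × 10^-6 acre.
1.40554 × 10^-5 + 2.07766 × 10^-6 ≈ 1.613 × 10^-5 acre.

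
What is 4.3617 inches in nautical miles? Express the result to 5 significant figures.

5.9820e-5 nautical miles

1 inch = 1.37149e-5 nmi.
Thus 4.3617 × 1.37149e-5 ≈ 5.9820e-5 nmi.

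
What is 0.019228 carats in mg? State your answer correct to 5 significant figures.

3.8456 milligrams

1 ct = 200.000 mg.
0.019228 × 200.000 ≈ 3.8456 mg.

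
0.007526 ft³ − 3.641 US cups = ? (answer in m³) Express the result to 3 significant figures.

0.007526 ft³ = 0.000213113 m³ and 3.641 US cup = 0.000861418 m³.
0.000213113 − 0.000861418 ≈ -0.000648 m³.

-0.000648 m³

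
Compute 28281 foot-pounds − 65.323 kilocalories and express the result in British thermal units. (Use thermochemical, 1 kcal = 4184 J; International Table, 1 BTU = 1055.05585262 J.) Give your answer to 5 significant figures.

28281 ft·lbf = 36.3430 BTU and 65.323 kcal = 259.049 BTU.
36.3430 − 259.049 ≈ -222.71 BTU.

-222.71 British thermal units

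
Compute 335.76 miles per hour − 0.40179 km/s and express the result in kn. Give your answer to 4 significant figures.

-489.2 knots

335.76 mph = 291.7675 kn and 0.40179 km/s = 781.0173 kn.
291.7675 − 781.0173 ≈ -489.2 kn.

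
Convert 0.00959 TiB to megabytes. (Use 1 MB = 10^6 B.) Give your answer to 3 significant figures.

10500 megabytes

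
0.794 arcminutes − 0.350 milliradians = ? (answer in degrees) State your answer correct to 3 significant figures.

0.794 arcmin = 0.0132333 ° and 0.350 mrad = 0.0200535 °.
0.0132333 − 0.0200535 ≈ -0.00682 °.

-0.00682 degrees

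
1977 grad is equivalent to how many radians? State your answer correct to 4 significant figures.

1 gradian = 0.0157080 rad.
So 1977 × 0.0157080 ≈ 31.05 rad.

31.05 radians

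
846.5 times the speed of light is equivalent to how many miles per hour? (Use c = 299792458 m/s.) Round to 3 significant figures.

1 c = 6.70617 × 10^8 miles per hour.
846.5 × 6.70617 × 10^8 ≈ 5.68 × 10^11 mph.

5.68 × 10^11 mph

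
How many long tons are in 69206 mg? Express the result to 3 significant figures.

6.81e-5 long tons

1 mg = 9.84207e-10 long tons.
So 69206 × 9.84207e-10 ≈ 6.81e-5 long ton.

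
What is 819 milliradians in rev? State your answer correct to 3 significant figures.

0.130 rev

1 mrad = 0.000159155 revolutions.
819 × 0.000159155 ≈ 0.130 rev.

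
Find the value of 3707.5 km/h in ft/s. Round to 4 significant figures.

3379 feet per second

1 kilometer per hour = 0.911344 ft/s.
3707.5 × 0.911344 ≈ 3379 ft/s.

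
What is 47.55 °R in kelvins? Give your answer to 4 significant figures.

°R = K × 9/5.
Applying the formula gives 26.42 K.

26.42 K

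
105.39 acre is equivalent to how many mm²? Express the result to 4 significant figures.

4.265 × 10^11 mm²

1 acre = 4.04686 × 10^9 mm².
Then 105.39 × 4.04686 × 10^9 ≈ 4.265 × 10^11 mm².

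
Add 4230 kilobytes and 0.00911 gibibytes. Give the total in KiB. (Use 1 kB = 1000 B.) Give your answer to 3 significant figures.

4230 kB = 4130.86 KiB and 0.00911 GiB = 9552.53 KiB.
4130.86 + 9552.53 ≈ 13700 KiB.

13700 KiB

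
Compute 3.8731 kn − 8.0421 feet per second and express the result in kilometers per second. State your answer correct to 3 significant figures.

3.8731 kn = 0.00199249 km/s and 8.0421 ft/s = 0.00245123 km/s.
0.00199249 − 0.00245123 ≈ -0.000459 km/s.

-0.000459 kilometers per second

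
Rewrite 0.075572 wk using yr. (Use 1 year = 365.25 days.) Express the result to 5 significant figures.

1 week = 0.0191650 years.
Then 0.075572 × 0.0191650 ≈ 0.0014483 yr.

0.0014483 years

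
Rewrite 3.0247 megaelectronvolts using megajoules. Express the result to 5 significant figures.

4.8461 × 10^-19 MJ

1 megaelectronvolt = 1.60218 × 10^-19 MJ.
So 3.0247 × 1.60218 × 10^-19 ≈ 4.8461 × 10^-19 MJ.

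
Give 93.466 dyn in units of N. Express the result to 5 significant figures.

0.00093466 N

1 dyne = 1.00000e-5 newtons.
So 93.466 × 1.00000e-5 ≈ 0.00093466 N.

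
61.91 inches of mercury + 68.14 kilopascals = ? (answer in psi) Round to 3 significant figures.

61.91 inHg = 30.4074 psi and 68.14 kPa = 9.88287 psi.
30.4074 + 9.88287 ≈ 40.3 psi.

40.3 pounds per square inch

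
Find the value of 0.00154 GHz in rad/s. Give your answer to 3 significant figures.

9.68e+6 radians per second

1 gigahertz = 6.28319e+9 radians per second.
So 0.00154 × 6.28319e+9 ≈ 9.68e+6 rad/s.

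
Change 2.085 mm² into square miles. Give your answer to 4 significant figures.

8.050 × 10^-13 square miles

1 mm² = 3.86102 × 10^-13 mi².
Thus 2.085 × 3.86102 × 10^-13 ≈ 8.050 × 10^-13 mi².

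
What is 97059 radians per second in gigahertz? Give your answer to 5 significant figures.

1 radian per second = 1.59155e-10 GHz.
97059 × 1.59155e-10 ≈ 1.5447e-5 GHz.

1.5447e-5 GHz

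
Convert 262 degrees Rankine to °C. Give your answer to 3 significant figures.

-128 °C

°R = (°C + 273.15) × 9/5.
Applying the formula gives -128 °C.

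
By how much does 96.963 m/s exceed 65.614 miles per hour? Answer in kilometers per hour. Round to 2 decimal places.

96.963 m/s = 349.067 km/h and 65.614 mph = 105.595 km/h.
349.067 − 105.595 ≈ 243.47 km/h.

243.47 km/h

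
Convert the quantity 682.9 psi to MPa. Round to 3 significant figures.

4.71 megapascals

1 psi = 0.00689476 MPa.
Then 682.9 × 0.00689476 ≈ 4.71 MPa.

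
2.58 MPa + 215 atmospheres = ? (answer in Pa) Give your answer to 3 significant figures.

2.44e+7 pascals

2.58 MPa = 2.58000e+6 Pa and 215 atm = 2.17849e+7 Pa.
2.58000e+6 + 2.17849e+7 ≈ 2.44e+7 Pa.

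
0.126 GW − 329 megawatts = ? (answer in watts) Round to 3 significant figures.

0.126 GW = 1.26000e+8 W and 329 MW = 3.29000e+8 W.
1.26000e+8 − 3.29000e+8 ≈ -2.03e+8 W.

-2.03e+8 W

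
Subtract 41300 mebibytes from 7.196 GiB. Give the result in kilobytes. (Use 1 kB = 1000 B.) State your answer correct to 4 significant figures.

7.196 GiB = 7.72665e+6 kB and 41300 MiB = 4.33062e+7 kB.
7.72665e+6 − 4.33062e+7 ≈ -3.558e+7 kB.

-3.558e+7 kilobytes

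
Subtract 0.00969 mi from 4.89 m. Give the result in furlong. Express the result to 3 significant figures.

-0.0532 furlongs

4.89 m = 0.0243080 furlong and 0.00969 mi = 0.0775200 furlong.
0.0243080 − 0.0775200 ≈ -0.0532 furlong.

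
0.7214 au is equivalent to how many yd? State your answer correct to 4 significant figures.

1 au = 1.63602 × 10^11 yards.
So 0.7214 × 1.63602 × 10^11 ≈ 1.180 × 10^11 yd.

1.180 × 10^11 yd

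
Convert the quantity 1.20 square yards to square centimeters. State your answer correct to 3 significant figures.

1 square yard = 8361.27 square centimeters.
Thus 1.20 × 8361.27 ≈ 10000 cm².

10000 square centimeters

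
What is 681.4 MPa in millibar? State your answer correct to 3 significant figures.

1 megapascal = 10000.0 millibar.
681.4 × 10000.0 ≈ 6.81e+6 mbar.

6.81e+6 millibar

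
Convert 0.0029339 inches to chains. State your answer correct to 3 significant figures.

3.70e-6 chains

1 inch = 0.00126263 chain.
0.0029339 × 0.00126263 ≈ 3.70e-6 chain.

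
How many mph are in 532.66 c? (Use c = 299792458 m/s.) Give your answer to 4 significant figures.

1 speed of light = 6.70617 × 10^8 mph.
Thus 532.66 × 6.70617 × 10^8 ≈ 3.572 × 10^11 mph.

3.572 × 10^11 miles per hour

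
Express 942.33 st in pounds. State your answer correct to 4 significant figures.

13190 pounds

1 stone = 14.0000 lb.
942.33 × 14.0000 ≈ 13190 lb.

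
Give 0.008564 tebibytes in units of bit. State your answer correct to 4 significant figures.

7.533 × 10^10 bit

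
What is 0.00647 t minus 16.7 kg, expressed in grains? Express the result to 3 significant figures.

-158000 gr

0.00647 t = 99847.4 gr and 16.7 kg = 257720 gr.
99847.4 − 257720 ≈ -158000 gr.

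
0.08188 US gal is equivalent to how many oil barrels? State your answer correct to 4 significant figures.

0.001950 bbl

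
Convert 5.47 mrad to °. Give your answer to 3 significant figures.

0.313 degrees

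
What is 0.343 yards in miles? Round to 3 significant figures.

1 yd = 0.000568182 miles.
Thus 0.343 × 0.000568182 ≈ 0.000195 mi.

0.000195 mi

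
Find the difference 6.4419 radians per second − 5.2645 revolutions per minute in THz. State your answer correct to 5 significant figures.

9.3752 × 10^-13 THz

6.4419 rad/s = 1.02526 × 10^-12 THz and 5.2645 rpm = 8.77417 × 10^-14 THz.
1.02526 × 10^-12 − 8.77417 × 10^-14 ≈ 9.3752 × 10^-13 THz.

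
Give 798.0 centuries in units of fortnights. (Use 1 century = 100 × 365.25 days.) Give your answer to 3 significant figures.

1 century = 2608.93 fortnights.
Then 798.0 × 2608.93 ≈ 2.08e+6 fortnight.

2.08e+6 fortnight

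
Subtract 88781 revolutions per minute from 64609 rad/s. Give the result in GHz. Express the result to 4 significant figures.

64609 rad/s = 1.02828 × 10^-5 GHz and 88781 rpm = 1.47968 × 10^-6 GHz.
1.02828 × 10^-5 − 1.47968 × 10^-6 ≈ 8.803 × 10^-6 GHz.

8.803 × 10^-6 gigahertz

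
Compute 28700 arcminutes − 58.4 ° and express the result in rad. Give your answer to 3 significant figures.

7.33 rad

28700 arcmin = 8.34849 rad and 58.4 ° = 1.01927 rad.
8.34849 − 1.01927 ≈ 7.33 rad.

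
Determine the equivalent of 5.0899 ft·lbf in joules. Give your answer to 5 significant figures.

1 foot-pound = 1.35582 J.
So 5.0899 × 1.35582 ≈ 6.9010 J.

6.9010 J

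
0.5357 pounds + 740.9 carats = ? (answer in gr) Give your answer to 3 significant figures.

0.5357 lb = 3749.90 gr and 740.9 ct = 2286.77 gr.
3749.90 + 2286.77 ≈ 6040 gr.

6040 gr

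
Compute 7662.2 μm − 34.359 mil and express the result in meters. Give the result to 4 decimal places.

7662.2 μm = 0.00766220 m and 34.359 mil = 0.000872719 m.
0.00766220 − 0.000872719 ≈ 0.0068 m.

0.0068 meters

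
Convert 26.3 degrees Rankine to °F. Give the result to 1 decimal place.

-433.4 degrees Fahrenheit

°R = °F + 459.67.
Applying the formula gives -433.4 °F.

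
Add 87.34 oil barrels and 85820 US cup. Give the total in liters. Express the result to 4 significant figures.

34190 L

87.34 bbl = 13886.0 L and 85820 US cup = 20304.0 L.
13886.0 + 20304.0 ≈ 34190 L.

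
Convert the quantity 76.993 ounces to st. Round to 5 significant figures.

1 oz = 0.00446429 st.
Thus 76.993 × 0.00446429 ≈ 0.34372 st.

0.34372 st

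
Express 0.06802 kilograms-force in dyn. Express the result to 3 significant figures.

1 kgf = 980665 dynes.
0.06802 × 980665 ≈ 66700 dyn.

66700 dyn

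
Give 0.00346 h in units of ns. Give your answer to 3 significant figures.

1.25e+10 nanoseconds

1 hour = 3.60000e+12 ns.
Thus 0.00346 × 3.60000e+12 ≈ 1.25e+10 ns.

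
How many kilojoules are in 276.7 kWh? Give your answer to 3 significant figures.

996000 kJ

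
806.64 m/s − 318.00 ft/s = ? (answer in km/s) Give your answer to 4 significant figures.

0.7097 kilometers per second

806.64 m/s = 0.806640 km/s and 318.00 ft/s = 0.0969264 km/s.
0.806640 − 0.0969264 ≈ 0.7097 km/s.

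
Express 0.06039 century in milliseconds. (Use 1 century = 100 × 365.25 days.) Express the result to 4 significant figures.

1 century = 3.15576e+12 ms.
Thus 0.06039 × 3.15576e+12 ≈ 1.906e+11 ms.

1.906e+11 ms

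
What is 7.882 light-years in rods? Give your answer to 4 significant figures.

1.483 × 10^16 rod

1 light-year = 1.88116 × 10^15 rod.
Thus 7.882 × 1.88116 × 10^15 ≈ 1.483 × 10^16 rod.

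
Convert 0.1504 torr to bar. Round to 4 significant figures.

0.0002005 bar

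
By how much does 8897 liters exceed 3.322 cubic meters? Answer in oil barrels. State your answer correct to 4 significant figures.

8897 L = 55.9604 bbl and 3.322 m³ = 20.8948 bbl.
55.9604 − 20.8948 ≈ 35.07 bbl.

35.07 oil barrels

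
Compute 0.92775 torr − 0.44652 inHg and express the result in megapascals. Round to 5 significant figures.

-0.0013884 MPa

0.92775 torr = 0.000123690 MPa and 0.44652 inHg = 0.00151209 MPa.
0.000123690 − 0.00151209 ≈ -0.0013884 MPa.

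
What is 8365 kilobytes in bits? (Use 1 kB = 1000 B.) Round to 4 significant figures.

1 kilobyte = 8000.00 bit.
8365 × 8000.00 ≈ 6.692e+7 bit.

6.692e+7 bits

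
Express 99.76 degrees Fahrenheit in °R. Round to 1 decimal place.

°R = °F + 459.67.
Applying the formula gives 559.4 °R.

559.4 degrees Rankine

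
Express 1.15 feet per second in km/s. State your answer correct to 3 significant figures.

0.000351 kilometers per second

1 foot per second = 0.000304800 km/s.
Then 1.15 × 0.000304800 ≈ 0.000351 km/s.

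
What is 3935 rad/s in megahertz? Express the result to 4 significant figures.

1 rad/s = 1.59155e-7 megahertz.
Then 3935 × 1.59155e-7 ≈ 0.0006263 MHz.

0.0006263 megahertz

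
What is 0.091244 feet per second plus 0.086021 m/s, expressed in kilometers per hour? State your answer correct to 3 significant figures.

0.410 km/h

0.091244 ft/s = 0.100120 km/h and 0.086021 m/s = 0.309676 km/h.
0.100120 + 0.309676 ≈ 0.410 km/h.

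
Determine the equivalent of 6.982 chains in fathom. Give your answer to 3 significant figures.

76.8 fathom

1 chain = 11.0000 fathoms.
Thus 6.982 × 11.0000 ≈ 76.8 fathom.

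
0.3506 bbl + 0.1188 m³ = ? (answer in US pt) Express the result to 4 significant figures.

368.9 US pt

0.3506 bbl = 117.802 US pt and 0.1188 m³ = 251.069 US pt.
117.802 + 251.069 ≈ 368.9 US pt.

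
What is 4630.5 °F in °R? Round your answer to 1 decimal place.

°R = °F + 459.67.
Applying the formula gives 5090.2 °R.

5090.2 degrees Rankine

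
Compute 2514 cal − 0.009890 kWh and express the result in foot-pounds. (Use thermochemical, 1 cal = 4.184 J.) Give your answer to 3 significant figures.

2514 cal = 7758.10 ft·lbf and 0.009890 kWh = 26260.2 ft·lbf.
7758.10 − 26260.2 ≈ -18500 ft·lbf.

-18500 ft·lbf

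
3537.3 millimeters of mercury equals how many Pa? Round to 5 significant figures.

471600 Pa

1 millimeter of mercury = 133.322 Pa.
3537.3 × 133.322 ≈ 471600 Pa.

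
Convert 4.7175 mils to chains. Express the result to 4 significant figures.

5.956e-6 chain

1 mil = 1.26263e-6 chain.
So 4.7175 × 1.26263e-6 ≈ 5.956e-6 chain.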